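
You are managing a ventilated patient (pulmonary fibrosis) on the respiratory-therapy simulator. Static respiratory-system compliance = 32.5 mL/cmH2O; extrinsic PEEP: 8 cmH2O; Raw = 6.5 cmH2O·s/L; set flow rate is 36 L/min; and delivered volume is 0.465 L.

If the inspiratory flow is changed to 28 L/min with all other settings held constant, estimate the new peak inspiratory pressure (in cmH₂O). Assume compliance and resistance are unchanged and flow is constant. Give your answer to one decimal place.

25.3

Flow: 36 L/min ÷ 60 = 0.6 L/s.
New flow: 28 L/min ÷ 60 = 0.4667 L/s.
PIP = Vt/C + R·V̇ + PEEP (constant-flow equation of motion).
Only the resistive term changes: ΔPIP = R × ΔV̇ = 6.5 × (0.4667 − 0.6) = 6.5 × -0.1333 = -0.8665 cmH2O.
Original PIP = 465/32.5 + 6.5×0.6 + 8 = 26.208 cmH2O; new PIP = 26.208 + (-0.8665) = 25.342 cmH2O.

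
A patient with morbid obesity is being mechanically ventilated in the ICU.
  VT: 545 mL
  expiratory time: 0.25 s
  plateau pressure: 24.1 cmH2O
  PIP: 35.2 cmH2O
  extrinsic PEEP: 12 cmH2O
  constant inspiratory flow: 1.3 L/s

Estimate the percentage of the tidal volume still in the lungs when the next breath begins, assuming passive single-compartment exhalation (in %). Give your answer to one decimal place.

52.2

R = (PIP − Pplat)/V̇ = (35.2 − 24.1) / 1.3 = 11.1/1.3 = 8.538 cmH2O·s/L.
C = Vt/(Pplat − PEEP) = 545.0 / (24.1 − 12) = 545.0/12.1 = 45.041 mL/cmH2O.
τ = R × C = 8.538 × 0.04504 L/cmH2O = 0.3846 s.
Fraction remaining at end-expiration = e^(−Te/τ) = e^(−0.25/0.3846) = 0.522 → 52.2%.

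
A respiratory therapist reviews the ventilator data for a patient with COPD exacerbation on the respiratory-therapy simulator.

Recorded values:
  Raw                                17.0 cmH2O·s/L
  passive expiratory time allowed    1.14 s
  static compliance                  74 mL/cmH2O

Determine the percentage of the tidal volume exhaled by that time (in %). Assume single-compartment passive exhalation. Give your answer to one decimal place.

τ = R × C = 17.0 × 74 mL/cmH2O = 17.0 × 0.074 L/cmH2O = 1.258 s.
Passive exhalation: V(t)/V₀ = e^(−t/τ) = e^(−1.14/1.258) = 0.4041.
Fraction exhaled = 1 − 0.4041 = 0.5959 → 59.59%.

59.6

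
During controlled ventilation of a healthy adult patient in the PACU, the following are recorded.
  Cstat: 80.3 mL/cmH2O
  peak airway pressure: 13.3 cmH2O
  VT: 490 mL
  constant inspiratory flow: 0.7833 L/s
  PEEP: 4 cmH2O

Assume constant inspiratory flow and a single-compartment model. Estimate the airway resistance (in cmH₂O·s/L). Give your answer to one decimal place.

4.1

Equation of motion (constant flow): PIP = Vt/C + R·V̇ + PEEP.
R·V̇ = PIP − Vt/C − PEEP = 13.3 − 490/80.3 − 4 = 13.3 − 6.102 − 4 = 3.198 cmH2O.
R = 3.198 / 0.7833 = 4.083 cmH2O·s/L.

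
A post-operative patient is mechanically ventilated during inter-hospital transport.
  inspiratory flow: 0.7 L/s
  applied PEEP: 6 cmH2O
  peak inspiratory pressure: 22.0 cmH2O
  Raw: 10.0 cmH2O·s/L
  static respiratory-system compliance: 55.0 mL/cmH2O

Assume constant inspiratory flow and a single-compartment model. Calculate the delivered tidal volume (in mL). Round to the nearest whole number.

495

Equation of motion (constant flow): PIP = Vt/C + R·V̇ + PEEP.
Vt/C = PIP − R·V̇ − PEEP = 22.0 − 7.0 − 6 = 9.0 cmH2O.
Vt = C × 9.0 = 55.0 × 9.0 = 495.0 mL.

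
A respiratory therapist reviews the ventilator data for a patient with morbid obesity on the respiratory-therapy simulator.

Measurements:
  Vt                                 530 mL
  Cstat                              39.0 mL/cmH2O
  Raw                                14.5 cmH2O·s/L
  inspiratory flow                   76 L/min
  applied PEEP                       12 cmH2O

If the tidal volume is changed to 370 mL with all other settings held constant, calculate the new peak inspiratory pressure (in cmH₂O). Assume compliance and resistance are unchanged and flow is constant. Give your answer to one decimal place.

39.9

Flow: 76 L/min ÷ 60 = 1.2667 L/s.
PIP = Vt/C + R·V̇ + PEEP (constant-flow equation of motion).
Only the elastic term changes: ΔPIP = ΔVt / C = (370 − 530) / 39.0 = -4.103 cmH2O.
Original PIP = 530/39.0 + 14.5×1.2667 + 12 = 43.957 cmH2O; new PIP = 43.957 + (-4.103) = 39.854 cmH2O.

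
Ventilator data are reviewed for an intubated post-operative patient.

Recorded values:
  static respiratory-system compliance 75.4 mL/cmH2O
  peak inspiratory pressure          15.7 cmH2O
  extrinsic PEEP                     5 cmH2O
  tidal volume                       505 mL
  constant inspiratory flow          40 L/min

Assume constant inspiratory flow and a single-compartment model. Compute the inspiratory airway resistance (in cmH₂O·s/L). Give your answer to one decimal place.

Flow: 40 L/min ÷ 60 = 0.6667 L/s.
Equation of motion (constant flow): PIP = Vt/C + R·V̇ + PEEP.
R·V̇ = PIP − Vt/C − PEEP = 15.7 − 505/75.4 − 5 = 15.7 − 6.698 − 5 = 4.002 cmH2O.
R = 4.002 / 0.6667 = 6.003 cmH2O·s/L.

6.0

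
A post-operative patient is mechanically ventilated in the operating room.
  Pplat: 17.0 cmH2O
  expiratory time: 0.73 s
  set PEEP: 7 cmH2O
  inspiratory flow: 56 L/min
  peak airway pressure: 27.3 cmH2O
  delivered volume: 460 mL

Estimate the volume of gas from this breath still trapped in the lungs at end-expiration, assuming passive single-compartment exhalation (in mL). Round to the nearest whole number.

109

Flow: 56 L/min ÷ 60 = 0.9333 L/s.
R = (PIP − Pplat)/V̇ = (27.3 − 17.0) / 0.9333 = 10.3/0.9333 = 11.036 cmH2O·s/L.
C = Vt/(Pplat − PEEP) = 460.0 / (17.0 − 7) = 460.0/10.0 = 46.0 mL/cmH2O.
τ = R × C = 11.036 × 0.046 L/cmH2O = 0.5077 s.
Fraction remaining = e^(−Te/τ) = e^(−0.73/0.5077) = 0.2374.
Trapped volume = 460.0 × 0.2374 = 109.2 mL.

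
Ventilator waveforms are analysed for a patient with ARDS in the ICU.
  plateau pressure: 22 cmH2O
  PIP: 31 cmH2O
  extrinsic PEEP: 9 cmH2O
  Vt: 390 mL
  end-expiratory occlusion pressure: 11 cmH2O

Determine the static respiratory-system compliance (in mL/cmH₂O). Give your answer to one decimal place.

35.5

End-expiratory occlusion gives total PEEP = 11 cmH2O (intrinsic PEEP = 11 − 9 = 2). Use total PEEP for the elastic gradient.
Cstat = Vt / (Pplat − PEEPtotal) = 390 / (22 − 11) = 390 / 11.0 = 35.455 mL/cmH2O.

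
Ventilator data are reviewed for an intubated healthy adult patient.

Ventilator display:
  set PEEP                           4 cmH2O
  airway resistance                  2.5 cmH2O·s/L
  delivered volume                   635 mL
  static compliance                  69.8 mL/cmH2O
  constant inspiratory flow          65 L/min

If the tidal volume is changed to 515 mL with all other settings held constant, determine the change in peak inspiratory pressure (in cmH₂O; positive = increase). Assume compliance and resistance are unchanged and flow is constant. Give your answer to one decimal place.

PIP = Vt/C + R·V̇ + PEEP (constant-flow equation of motion).
Only the elastic term changes: ΔPIP = ΔVt / C = (515 − 635) / 69.8 = -1.719 cmH2O.

-1.7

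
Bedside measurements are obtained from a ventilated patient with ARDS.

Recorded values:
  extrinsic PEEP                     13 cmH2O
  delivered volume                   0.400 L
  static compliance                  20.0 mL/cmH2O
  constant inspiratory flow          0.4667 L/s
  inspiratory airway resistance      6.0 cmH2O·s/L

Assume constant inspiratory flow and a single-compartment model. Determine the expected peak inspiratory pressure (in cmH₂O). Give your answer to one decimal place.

35.8

Equation of motion (constant flow): PIP = Vt/C + R·V̇ + PEEP.
PIP = 400/20.0 + 6.0×0.4667 + 13 = 20.0 + 2.8 + 13 = 35.8 cmH2O.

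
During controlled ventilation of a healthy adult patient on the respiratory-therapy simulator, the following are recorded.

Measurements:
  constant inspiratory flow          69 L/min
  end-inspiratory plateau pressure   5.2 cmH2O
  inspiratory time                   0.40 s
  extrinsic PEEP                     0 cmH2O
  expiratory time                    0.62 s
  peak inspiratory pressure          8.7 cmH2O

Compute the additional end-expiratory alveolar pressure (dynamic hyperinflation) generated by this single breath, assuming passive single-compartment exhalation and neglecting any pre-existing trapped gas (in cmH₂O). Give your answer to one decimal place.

Flow: 69 L/min ÷ 60 = 1.15 L/s.
Vt = flow × Ti = 1.15 L/s × 0.40 s × 1000 mL/L = 460.0 mL.
R = (PIP − Pplat)/V̇ = (8.7 − 5.2) / 1.15 = 3.5/1.15 = 3.043 cmH2O·s/L.
C = Vt/(Pplat − PEEP) = 460.0 / (5.2 − 0) = 460.0/5.2 = 88.462 mL/cmH2O.
τ = R × C = 3.043 × 0.08846 L/cmH2O = 0.2692 s.
Fraction remaining = e^(−Te/τ) = e^(−0.62/0.2692) = 0.09995; trapped volume = 460.0 × 0.09995 = 45.977 mL.
Additional alveolar pressure from trapping ≈ V_trapped / C = 45.977 / 88.462 = 0.5197 cmH2O.

0.5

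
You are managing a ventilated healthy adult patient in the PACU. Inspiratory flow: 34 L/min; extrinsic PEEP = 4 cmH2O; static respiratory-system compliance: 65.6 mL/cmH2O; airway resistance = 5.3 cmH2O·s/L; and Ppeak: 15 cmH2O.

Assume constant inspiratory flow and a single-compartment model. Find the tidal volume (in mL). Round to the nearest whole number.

Flow: 34 L/min ÷ 60 = 0.5667 L/s.
Equation of motion (constant flow): PIP = Vt/C + R·V̇ + PEEP.
Vt/C = PIP − R·V̇ − PEEP = 15 − 3.004 − 4 = 7.996 cmH2O.
Vt = C × 7.996 = 65.6 × 7.996 = 524.54 mL.

525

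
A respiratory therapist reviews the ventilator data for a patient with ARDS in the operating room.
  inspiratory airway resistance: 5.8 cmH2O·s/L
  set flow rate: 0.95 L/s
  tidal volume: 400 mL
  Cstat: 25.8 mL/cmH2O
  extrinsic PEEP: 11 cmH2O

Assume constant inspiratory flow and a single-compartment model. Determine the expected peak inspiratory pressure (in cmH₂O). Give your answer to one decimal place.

Equation of motion (constant flow): PIP = Vt/C + R·V̇ + PEEP.
PIP = 400/25.8 + 5.8×0.95 + 11 = 15.504 + 5.51 + 11 = 32.014 cmH2O.

32.0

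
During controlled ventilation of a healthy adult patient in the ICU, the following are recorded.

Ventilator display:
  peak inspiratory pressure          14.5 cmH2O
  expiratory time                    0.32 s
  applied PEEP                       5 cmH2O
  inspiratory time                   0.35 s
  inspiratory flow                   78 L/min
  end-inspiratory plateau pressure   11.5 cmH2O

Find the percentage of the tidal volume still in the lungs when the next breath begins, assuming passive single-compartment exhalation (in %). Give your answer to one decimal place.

Flow: 78 L/min ÷ 60 = 1.3 L/s.
Vt = flow × Ti = 1.3 L/s × 0.35 s × 1000 mL/L = 455.0 mL.
R = (PIP − Pplat)/V̇ = (14.5 − 11.5) / 1.3 = 3.0/1.3 = 2.308 cmH2O·s/L.
C = Vt/(Pplat − PEEP) = 455.0 / (11.5 − 5) = 455.0/6.5 = 70.0 mL/cmH2O.
τ = R × C = 2.308 × 0.07 L/cmH2O = 0.1616 s.
Fraction remaining at end-expiration = e^(−Te/τ) = e^(−0.32/0.1616) = 0.138 → 13.8%.

13.8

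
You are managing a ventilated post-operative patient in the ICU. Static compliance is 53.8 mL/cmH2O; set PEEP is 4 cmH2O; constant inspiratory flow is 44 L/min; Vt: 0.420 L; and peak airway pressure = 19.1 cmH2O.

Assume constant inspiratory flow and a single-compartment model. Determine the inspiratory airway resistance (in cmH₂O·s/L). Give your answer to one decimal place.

Flow: 44 L/min ÷ 60 = 0.7333 L/s.
Equation of motion (constant flow): PIP = Vt/C + R·V̇ + PEEP.
R·V̇ = PIP − Vt/C − PEEP = 19.1 − 420/53.8 − 4 = 19.1 − 7.807 − 4 = 7.293 cmH2O.
R = 7.293 / 0.7333 = 9.945 cmH2O·s/L.

9.9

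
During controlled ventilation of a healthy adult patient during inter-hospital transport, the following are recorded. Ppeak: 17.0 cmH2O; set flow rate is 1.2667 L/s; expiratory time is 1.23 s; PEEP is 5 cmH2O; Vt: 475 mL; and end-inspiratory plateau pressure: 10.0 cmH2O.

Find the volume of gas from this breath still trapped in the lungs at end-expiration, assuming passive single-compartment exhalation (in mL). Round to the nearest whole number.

R = (PIP − Pplat)/V̇ = (17.0 − 10.0) / 1.2667 = 7.0/1.2667 = 5.526 cmH2O·s/L.
C = Vt/(Pplat − PEEP) = 475.0 / (10.0 − 5) = 475.0/5.0 = 95.0 mL/cmH2O.
τ = R × C = 5.526 × 0.095 L/cmH2O = 0.525 s.
Fraction remaining = e^(−Te/τ) = e^(−1.23/0.525) = 0.09605.
Trapped volume = 475.0 × 0.09605 = 45.624 mL.

46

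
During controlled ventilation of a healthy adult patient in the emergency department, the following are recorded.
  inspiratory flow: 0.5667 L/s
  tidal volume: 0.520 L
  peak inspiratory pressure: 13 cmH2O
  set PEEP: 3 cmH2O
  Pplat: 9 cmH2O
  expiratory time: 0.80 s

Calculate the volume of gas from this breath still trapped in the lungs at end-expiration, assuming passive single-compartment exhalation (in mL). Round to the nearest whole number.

141

R = (PIP − Pplat)/V̇ = (13 − 9) / 0.5667 = 4.0/0.5667 = 7.058 cmH2O·s/L.
C = Vt/(Pplat − PEEP) = 520.0 / (9 − 3) = 520.0/6.0 = 86.667 mL/cmH2O.
τ = R × C = 7.058 × 0.08667 L/cmH2O = 0.6117 s.
Fraction remaining = e^(−Te/τ) = e^(−0.80/0.6117) = 0.2704.
Trapped volume = 520.0 × 0.2704 = 140.61 mL.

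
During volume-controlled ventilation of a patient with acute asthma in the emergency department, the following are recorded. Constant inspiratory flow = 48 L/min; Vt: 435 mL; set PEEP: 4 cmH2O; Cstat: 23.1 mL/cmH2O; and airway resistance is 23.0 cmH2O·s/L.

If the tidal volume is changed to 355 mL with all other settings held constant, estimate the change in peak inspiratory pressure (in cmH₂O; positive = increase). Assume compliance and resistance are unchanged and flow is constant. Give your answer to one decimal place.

PIP = Vt/C + R·V̇ + PEEP (constant-flow equation of motion).
Only the elastic term changes: ΔPIP = ΔVt / C = (355 − 435) / 23.1 = -3.463 cmH2O.

-3.5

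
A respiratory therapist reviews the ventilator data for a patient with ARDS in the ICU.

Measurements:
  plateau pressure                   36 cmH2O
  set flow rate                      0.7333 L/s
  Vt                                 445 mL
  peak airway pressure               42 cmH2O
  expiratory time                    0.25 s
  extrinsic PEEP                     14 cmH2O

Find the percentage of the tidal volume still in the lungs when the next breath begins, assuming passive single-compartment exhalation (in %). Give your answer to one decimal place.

R = (PIP − Pplat)/V̇ = (42 − 36) / 0.7333 = 6.0/0.7333 = 8.182 cmH2O·s/L.
C = Vt/(Pplat − PEEP) = 445.0 / (36 − 14) = 445.0/22.0 = 20.227 mL/cmH2O.
τ = R × C = 8.182 × 0.02023 L/cmH2O = 0.1655 s.
Fraction remaining at end-expiration = e^(−Te/τ) = e^(−0.25/0.1655) = 0.2208 → 22.08%.

22.1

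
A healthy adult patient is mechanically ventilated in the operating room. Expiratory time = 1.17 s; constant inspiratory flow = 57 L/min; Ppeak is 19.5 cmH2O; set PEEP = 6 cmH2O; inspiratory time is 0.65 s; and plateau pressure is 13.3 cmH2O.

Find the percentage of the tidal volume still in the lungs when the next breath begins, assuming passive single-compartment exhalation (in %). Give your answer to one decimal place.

Flow: 57 L/min ÷ 60 = 0.95 L/s.
Vt = flow × Ti = 0.95 L/s × 0.65 s × 1000 mL/L = 617.5 mL.
R = (PIP − Pplat)/V̇ = (19.5 − 13.3) / 0.95 = 6.2/0.95 = 6.526 cmH2O·s/L.
C = Vt/(Pplat − PEEP) = 617.5 / (13.3 − 6) = 617.5/7.3 = 84.589 mL/cmH2O.
τ = R × C = 6.526 × 0.08459 L/cmH2O = 0.552 s.
Fraction remaining at end-expiration = e^(−Te/τ) = e^(−1.17/0.552) = 0.1201 → 12.01%.

12.0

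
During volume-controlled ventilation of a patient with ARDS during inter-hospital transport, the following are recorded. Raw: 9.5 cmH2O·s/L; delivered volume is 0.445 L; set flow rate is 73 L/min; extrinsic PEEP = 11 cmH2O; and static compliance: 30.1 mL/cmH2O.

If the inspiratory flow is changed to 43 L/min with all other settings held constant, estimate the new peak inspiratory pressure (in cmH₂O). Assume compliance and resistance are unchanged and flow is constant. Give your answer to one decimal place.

Flow: 73 L/min ÷ 60 = 1.2167 L/s.
New flow: 43 L/min ÷ 60 = 0.7167 L/s.
PIP = Vt/C + R·V̇ + PEEP (constant-flow equation of motion).
Only the resistive term changes: ΔPIP = R × ΔV̇ = 9.5 × (0.7167 − 1.2167) = 9.5 × -0.5 = -4.75 cmH2O.
Original PIP = 445/30.1 + 9.5×1.2167 + 11 = 37.343 cmH2O; new PIP = 37.343 + (-4.75) = 32.593 cmH2O.

32.6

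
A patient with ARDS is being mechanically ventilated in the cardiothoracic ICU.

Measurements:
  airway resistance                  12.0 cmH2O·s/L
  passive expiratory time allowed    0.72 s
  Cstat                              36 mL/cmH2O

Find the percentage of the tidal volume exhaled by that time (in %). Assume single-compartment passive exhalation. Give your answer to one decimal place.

τ = R × C = 12.0 × 36 mL/cmH2O = 12.0 × 0.036 L/cmH2O = 0.432 s.
Passive exhalation: V(t)/V₀ = e^(−t/τ) = e^(−0.72/0.432) = 0.1889.
Fraction exhaled = 1 − 0.1889 = 0.8111 → 81.11%.

81.1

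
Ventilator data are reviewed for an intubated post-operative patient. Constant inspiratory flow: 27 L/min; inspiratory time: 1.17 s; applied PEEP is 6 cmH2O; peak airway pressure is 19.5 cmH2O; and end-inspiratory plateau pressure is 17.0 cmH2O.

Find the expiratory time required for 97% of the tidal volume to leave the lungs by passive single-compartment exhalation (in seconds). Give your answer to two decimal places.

Flow: 27 L/min ÷ 60 = 0.45 L/s.
Vt = flow × Ti = 0.45 L/s × 1.17 s × 1000 mL/L = 526.5 mL.
R = (PIP − Pplat)/V̇ = (19.5 − 17.0) / 0.45 = 2.5/0.45 = 5.556 cmH2O·s/L.
C = Vt/(Pplat − PEEP) = 526.5 / (17.0 − 6) = 526.5/11.0 = 47.864 mL/cmH2O.
τ = R × C = 5.556 × 0.04786 L/cmH2O = 0.2659 s.
t = −τ·ln(1 − 0.97) = −0.2659·ln(0.03) = 0.9324 s.

0.93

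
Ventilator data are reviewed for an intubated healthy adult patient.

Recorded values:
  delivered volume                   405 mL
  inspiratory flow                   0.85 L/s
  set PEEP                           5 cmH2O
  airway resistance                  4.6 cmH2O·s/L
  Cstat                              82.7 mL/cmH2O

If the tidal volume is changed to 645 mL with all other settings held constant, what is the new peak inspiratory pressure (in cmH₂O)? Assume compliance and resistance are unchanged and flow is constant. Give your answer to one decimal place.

PIP = Vt/C + R·V̇ + PEEP (constant-flow equation of motion).
Only the elastic term changes: ΔPIP = ΔVt / C = (645 − 405) / 82.7 = 2.902 cmH2O.
Original PIP = 405/82.7 + 4.6×0.85 + 5 = 13.807 cmH2O; new PIP = 13.807 + (2.902) = 16.709 cmH2O.

16.7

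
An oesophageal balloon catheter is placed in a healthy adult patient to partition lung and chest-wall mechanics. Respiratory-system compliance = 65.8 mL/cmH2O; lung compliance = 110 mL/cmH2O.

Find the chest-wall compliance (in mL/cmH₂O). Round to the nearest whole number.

164

1/Ccw = 1/Crs − 1/CL.
1/Ccw = 1/65.8 − 1/110 = 0.006107.
Ccw = 163.75 mL/cmH2O.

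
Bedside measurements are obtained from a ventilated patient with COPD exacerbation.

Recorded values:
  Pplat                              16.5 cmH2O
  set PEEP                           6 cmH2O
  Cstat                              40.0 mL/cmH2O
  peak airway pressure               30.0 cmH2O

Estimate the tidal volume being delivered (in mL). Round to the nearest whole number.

420

Vt = Cstat × (Pplat − PEEP) = 40.0 × (16.5 − 6) = 40.0 × 10.5 = 420.0 mL.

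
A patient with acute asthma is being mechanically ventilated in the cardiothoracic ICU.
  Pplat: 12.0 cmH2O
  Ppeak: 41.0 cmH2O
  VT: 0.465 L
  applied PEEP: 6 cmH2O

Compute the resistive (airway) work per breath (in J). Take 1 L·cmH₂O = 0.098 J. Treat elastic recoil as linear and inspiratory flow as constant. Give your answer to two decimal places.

1.32

With constant inspiratory flow the resistive pressure is constant at PIP − Pplat = 41.0 − 12.0 = 29.0 cmH2O, so resistive work = 29.0 × 0.465 = 13.485 L·cmH2O.
× 0.098 J/(L·cmH2O) → 1.322 J.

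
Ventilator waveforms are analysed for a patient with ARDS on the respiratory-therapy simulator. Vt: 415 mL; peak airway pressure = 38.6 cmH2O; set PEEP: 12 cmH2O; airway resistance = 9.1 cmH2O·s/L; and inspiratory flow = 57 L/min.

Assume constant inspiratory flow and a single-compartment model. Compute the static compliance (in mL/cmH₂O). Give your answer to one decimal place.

23.1

Flow: 57 L/min ÷ 60 = 0.95 L/s.
Equation of motion (constant flow): PIP = Vt/C + R·V̇ + PEEP.
Vt/C = PIP − R·V̇ − PEEP = 38.6 − 9.1×0.95 − 12 = 38.6 − 8.645 − 12 = 17.955 cmH2O.
C = Vt / 17.955 = 415 / 17.955 = 23.113 mL/cmH2O.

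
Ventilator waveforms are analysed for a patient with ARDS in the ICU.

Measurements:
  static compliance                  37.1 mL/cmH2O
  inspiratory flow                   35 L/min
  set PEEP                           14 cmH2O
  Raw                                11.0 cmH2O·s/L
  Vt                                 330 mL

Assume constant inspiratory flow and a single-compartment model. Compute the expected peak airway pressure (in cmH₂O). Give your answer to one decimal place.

29.3

Flow: 35 L/min ÷ 60 = 0.5833 L/s.
Equation of motion (constant flow): PIP = Vt/C + R·V̇ + PEEP.
PIP = 330/37.1 + 11.0×0.5833 + 14 = 8.895 + 6.416 + 14 = 29.311 cmH2O.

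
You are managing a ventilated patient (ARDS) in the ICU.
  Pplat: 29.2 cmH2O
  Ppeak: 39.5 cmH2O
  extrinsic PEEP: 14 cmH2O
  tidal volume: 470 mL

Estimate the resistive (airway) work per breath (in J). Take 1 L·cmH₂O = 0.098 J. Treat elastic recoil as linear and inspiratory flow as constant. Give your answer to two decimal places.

With constant inspiratory flow the resistive pressure is constant at PIP − Pplat = 39.5 − 29.2 = 10.3 cmH2O, so resistive work = 10.3 × 0.470 = 4.841 L·cmH2O.
× 0.098 J/(L·cmH2O) → 0.4744 J.

0.47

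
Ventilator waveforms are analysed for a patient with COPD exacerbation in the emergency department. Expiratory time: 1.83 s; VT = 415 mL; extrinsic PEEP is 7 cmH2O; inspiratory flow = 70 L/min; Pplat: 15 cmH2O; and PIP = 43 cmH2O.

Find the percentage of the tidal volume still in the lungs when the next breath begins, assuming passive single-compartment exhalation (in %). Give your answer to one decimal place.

Flow: 70 L/min ÷ 60 = 1.1667 L/s.
R = (PIP − Pplat)/V̇ = (43 − 15) / 1.1667 = 28.0/1.1667 = 23.999 cmH2O·s/L.
C = Vt/(Pplat − PEEP) = 415.0 / (15 − 7) = 415.0/8.0 = 51.875 mL/cmH2O.
τ = R × C = 23.999 × 0.05188 L/cmH2O = 1.245 s.
Fraction remaining at end-expiration = e^(−Te/τ) = e^(−1.83/1.245) = 0.23 → 23.0%.

23.0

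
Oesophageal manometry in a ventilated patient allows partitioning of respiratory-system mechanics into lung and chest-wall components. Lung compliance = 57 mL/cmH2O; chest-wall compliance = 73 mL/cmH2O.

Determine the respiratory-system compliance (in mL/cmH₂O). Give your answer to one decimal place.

Lung and chest wall are elastances in series: 1/Crs = 1/CL + 1/Ccw.
1/Crs = 1/57 + 1/73 = 0.03124.
Crs = 32.01 mL/cmH2O.

32.0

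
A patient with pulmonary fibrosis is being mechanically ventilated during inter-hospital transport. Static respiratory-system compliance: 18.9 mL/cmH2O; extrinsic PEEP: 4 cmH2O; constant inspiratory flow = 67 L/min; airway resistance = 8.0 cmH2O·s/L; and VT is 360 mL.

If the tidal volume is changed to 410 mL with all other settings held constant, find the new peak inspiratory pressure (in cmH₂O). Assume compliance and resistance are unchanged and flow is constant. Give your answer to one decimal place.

34.6

Flow: 67 L/min ÷ 60 = 1.1167 L/s.
PIP = Vt/C + R·V̇ + PEEP (constant-flow equation of motion).
Only the elastic term changes: ΔPIP = ΔVt / C = (410 − 360) / 18.9 = 2.646 cmH2O.
Original PIP = 360/18.9 + 8.0×1.1167 + 4 = 31.981 cmH2O; new PIP = 31.981 + (2.646) = 34.627 cmH2O.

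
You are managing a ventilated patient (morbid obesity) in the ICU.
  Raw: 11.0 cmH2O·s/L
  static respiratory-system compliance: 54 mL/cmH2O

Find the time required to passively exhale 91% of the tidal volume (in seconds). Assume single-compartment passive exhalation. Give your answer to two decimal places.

τ = R × C = 11.0 × 54 mL/cmH2O = 11.0 × 0.054 L/cmH2O = 0.594 s.
Exhaled fraction f = 1 − e^(−t/τ) → t = −τ·ln(1 − f) = −0.594·ln(0.09) = 1.43 s.

1.43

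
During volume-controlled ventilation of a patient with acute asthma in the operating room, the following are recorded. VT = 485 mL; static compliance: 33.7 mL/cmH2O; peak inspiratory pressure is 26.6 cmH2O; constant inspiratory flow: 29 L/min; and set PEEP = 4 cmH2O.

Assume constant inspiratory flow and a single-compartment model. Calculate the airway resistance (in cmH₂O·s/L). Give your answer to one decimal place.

17.0

Flow: 29 L/min ÷ 60 = 0.4833 L/s.
Equation of motion (constant flow): PIP = Vt/C + R·V̇ + PEEP.
R·V̇ = PIP − Vt/C − PEEP = 26.6 − 485/33.7 − 4 = 26.6 − 14.392 − 4 = 8.208 cmH2O.
R = 8.208 / 0.4833 = 16.983 cmH2O·s/L.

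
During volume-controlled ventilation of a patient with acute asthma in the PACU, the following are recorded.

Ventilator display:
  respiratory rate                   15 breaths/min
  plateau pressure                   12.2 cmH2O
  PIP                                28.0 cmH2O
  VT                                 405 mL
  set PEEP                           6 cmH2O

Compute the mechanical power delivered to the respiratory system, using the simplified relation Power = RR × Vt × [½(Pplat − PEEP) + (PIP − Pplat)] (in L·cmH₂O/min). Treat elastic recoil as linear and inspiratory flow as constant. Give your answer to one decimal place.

114.8

Per-breath work = Vt × [½(Pplat−PEEP) + (PIP−Pplat)] = 0.405 × [0.5×6.2 + 15.8] = 0.405 × 18.9 = 7.655 L·cmH2O.
Power = 15 × 7.655 = 114.83 L·cmH2O/min.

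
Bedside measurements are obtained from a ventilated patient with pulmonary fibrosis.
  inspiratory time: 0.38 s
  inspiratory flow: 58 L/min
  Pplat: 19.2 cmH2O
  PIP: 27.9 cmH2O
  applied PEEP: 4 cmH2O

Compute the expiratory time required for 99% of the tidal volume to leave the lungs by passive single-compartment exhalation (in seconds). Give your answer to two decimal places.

Flow: 58 L/min ÷ 60 = 0.9667 L/s.
Vt = flow × Ti = 0.9667 L/s × 0.38 s × 1000 mL/L = 367.35 mL.
R = (PIP − Pplat)/V̇ = (27.9 − 19.2) / 0.9667 = 8.7/0.9667 = 9.0 cmH2O·s/L.
C = Vt/(Pplat − PEEP) = 367.35 / (19.2 − 4) = 367.35/15.2 = 24.168 mL/cmH2O.
τ = R × C = 9.0 × 0.02417 L/cmH2O = 0.2175 s.
t = −τ·ln(1 − 0.99) = −0.2175·ln(0.01) = 1.002 s.

1.00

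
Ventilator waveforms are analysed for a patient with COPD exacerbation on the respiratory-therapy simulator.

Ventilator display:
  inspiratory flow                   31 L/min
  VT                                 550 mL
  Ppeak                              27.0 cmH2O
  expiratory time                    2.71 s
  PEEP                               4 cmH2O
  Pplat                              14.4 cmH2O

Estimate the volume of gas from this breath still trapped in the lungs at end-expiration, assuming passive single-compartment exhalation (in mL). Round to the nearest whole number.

Flow: 31 L/min ÷ 60 = 0.5167 L/s.
R = (PIP − Pplat)/V̇ = (27.0 − 14.4) / 0.5167 = 12.6/0.5167 = 24.386 cmH2O·s/L.
C = Vt/(Pplat − PEEP) = 550.0 / (14.4 − 4) = 550.0/10.4 = 52.885 mL/cmH2O.
τ = R × C = 24.386 × 0.05289 L/cmH2O = 1.29 s.
Fraction remaining = e^(−Te/τ) = e^(−2.71/1.29) = 0.1224.
Trapped volume = 550.0 × 0.1224 = 67.32 mL.

67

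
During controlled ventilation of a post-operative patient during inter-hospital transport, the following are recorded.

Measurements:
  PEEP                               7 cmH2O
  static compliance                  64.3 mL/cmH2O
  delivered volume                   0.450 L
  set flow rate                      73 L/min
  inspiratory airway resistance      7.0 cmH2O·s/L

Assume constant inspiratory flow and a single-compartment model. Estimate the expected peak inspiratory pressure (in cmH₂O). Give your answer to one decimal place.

22.5

Flow: 73 L/min ÷ 60 = 1.2167 L/s.
Equation of motion (constant flow): PIP = Vt/C + R·V̇ + PEEP.
PIP = 450/64.3 + 7.0×1.2167 + 7 = 6.998 + 8.517 + 7 = 22.515 cmH2O.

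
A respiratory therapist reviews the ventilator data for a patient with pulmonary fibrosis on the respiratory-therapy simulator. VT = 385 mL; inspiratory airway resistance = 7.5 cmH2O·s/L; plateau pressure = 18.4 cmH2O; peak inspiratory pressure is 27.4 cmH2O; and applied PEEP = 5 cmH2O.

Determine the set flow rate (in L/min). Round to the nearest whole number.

flow = (PIP − Pplat) / Raw = (27.4 − 18.4) / 7.5 = 1.2 L/s × 60 = 72.0 L/min.

72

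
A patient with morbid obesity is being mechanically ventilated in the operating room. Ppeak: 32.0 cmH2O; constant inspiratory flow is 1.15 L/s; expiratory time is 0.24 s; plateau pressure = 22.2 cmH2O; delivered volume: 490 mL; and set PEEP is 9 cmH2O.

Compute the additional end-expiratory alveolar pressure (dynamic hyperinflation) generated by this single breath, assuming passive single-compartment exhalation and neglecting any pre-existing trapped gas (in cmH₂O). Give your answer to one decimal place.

6.2

R = (PIP − Pplat)/V̇ = (32.0 − 22.2) / 1.15 = 9.8/1.15 = 8.522 cmH2O·s/L.
C = Vt/(Pplat − PEEP) = 490.0 / (22.2 − 9) = 490.0/13.2 = 37.121 mL/cmH2O.
τ = R × C = 8.522 × 0.03712 L/cmH2O = 0.3163 s.
Fraction remaining = e^(−Te/τ) = e^(−0.24/0.3163) = 0.4682; trapped volume = 490.0 × 0.4682 = 229.42 mL.
Additional alveolar pressure from trapping ≈ V_trapped / C = 229.42 / 37.121 = 6.18 cmH2O.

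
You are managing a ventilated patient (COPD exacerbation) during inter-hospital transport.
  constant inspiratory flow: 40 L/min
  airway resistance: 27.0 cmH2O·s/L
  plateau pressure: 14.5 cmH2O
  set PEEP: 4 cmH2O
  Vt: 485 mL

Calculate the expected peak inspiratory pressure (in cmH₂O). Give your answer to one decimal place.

32.5

Flow: 40 L/min ÷ 60 = 0.6667 L/s.
PIP = Pplat + Raw × flow = 14.5 + 27.0 × 0.6667 = 14.5 + 18.001 = 32.501 cmH2O.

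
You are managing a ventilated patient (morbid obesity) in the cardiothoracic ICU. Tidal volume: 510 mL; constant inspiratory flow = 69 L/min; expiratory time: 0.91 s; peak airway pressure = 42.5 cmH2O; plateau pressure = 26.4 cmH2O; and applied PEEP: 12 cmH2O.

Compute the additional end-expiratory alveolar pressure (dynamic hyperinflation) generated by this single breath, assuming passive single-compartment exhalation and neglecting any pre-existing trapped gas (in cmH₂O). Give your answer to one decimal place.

2.3

Flow: 69 L/min ÷ 60 = 1.15 L/s.
R = (PIP − Pplat)/V̇ = (42.5 − 26.4) / 1.15 = 16.1/1.15 = 14.0 cmH2O·s/L.
C = Vt/(Pplat − PEEP) = 510.0 / (26.4 − 12) = 510.0/14.4 = 35.417 mL/cmH2O.
τ = R × C = 14.0 × 0.03542 L/cmH2O = 0.4959 s.
Fraction remaining = e^(−Te/τ) = e^(−0.91/0.4959) = 0.1596; trapped volume = 510.0 × 0.1596 = 81.396 mL.
Additional alveolar pressure from trapping ≈ V_trapped / C = 81.396 / 35.417 = 2.298 cmH2O.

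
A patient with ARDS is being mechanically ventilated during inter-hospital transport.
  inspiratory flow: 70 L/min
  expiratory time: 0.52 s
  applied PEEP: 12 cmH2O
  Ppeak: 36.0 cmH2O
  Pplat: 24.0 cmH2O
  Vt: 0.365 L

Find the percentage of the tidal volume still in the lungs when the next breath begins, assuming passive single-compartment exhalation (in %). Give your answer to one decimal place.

Flow: 70 L/min ÷ 60 = 1.1667 L/s.
R = (PIP − Pplat)/V̇ = (36.0 − 24.0) / 1.1667 = 12.0/1.1667 = 10.285 cmH2O·s/L.
C = Vt/(Pplat − PEEP) = 365.0 / (24.0 − 12) = 365.0/12.0 = 30.417 mL/cmH2O.
τ = R × C = 10.285 × 0.03042 L/cmH2O = 0.3129 s.
Fraction remaining at end-expiration = e^(−Te/τ) = e^(−0.52/0.3129) = 0.1898 → 18.98%.

19.0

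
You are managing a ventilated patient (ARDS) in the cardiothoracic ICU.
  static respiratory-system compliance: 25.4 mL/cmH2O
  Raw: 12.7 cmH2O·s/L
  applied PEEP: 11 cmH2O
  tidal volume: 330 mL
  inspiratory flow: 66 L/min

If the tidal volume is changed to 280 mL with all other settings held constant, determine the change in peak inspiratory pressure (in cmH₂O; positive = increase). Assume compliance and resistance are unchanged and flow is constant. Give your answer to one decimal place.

PIP = Vt/C + R·V̇ + PEEP (constant-flow equation of motion).
Only the elastic term changes: ΔPIP = ΔVt / C = (280 − 330) / 25.4 = -1.969 cmH2O.

-2.0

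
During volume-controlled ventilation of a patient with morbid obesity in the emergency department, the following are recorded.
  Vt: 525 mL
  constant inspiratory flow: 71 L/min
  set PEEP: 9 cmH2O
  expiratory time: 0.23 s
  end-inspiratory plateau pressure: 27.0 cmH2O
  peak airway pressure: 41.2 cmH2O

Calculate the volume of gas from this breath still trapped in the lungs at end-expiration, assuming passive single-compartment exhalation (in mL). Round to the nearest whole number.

Flow: 71 L/min ÷ 60 = 1.1833 L/s.
R = (PIP − Pplat)/V̇ = (41.2 − 27.0) / 1.1833 = 14.2/1.1833 = 12.0 cmH2O·s/L.
C = Vt/(Pplat − PEEP) = 525.0 / (27.0 − 9) = 525.0/18.0 = 29.167 mL/cmH2O.
τ = R × C = 12.0 × 0.02917 L/cmH2O = 0.35 s.
Fraction remaining = e^(−Te/τ) = e^(−0.23/0.35) = 0.5183.
Trapped volume = 525.0 × 0.5183 = 272.11 mL.

272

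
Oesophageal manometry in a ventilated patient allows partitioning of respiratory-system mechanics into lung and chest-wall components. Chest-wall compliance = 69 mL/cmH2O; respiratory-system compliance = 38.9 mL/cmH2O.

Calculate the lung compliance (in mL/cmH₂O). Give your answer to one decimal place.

89.2

1/CL = 1/Crs − 1/Ccw.
1/CL = 1/38.9 − 1/69 = 0.01121.
CL = 89.206 mL/cmH2O.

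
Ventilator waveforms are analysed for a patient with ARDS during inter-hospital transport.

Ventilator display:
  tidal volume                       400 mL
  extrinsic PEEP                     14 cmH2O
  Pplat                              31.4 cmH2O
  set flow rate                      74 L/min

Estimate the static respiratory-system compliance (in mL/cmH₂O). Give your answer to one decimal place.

23.0

Cstat = Vt / (Pplat − PEEP) = 400 / (31.4 − 14) = 400 / 17.4 = 22.989 mL/cmH2O.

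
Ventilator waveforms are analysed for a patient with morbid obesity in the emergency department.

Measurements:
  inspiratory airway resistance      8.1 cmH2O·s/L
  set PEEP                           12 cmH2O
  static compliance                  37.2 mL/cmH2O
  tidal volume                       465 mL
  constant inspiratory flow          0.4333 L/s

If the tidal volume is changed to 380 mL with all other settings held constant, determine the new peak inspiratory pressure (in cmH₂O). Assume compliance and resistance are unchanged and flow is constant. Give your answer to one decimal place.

PIP = Vt/C + R·V̇ + PEEP (constant-flow equation of motion).
Only the elastic term changes: ΔPIP = ΔVt / C = (380 − 465) / 37.2 = -2.285 cmH2O.
Original PIP = 465/37.2 + 8.1×0.4333 + 12 = 28.01 cmH2O; new PIP = 28.01 + (-2.285) = 25.725 cmH2O.

25.7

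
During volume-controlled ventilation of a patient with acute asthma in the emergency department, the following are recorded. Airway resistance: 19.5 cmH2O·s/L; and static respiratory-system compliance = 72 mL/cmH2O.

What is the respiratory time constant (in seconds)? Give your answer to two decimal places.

1.40

τ = R × C = 19.5 × 72 mL/cmH2O = 19.5 × 0.072 L/cmH2O = 1.404 s.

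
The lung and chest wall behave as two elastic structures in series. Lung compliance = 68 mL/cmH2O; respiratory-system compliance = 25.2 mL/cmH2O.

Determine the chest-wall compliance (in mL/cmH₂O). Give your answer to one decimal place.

1/Ccw = 1/Crs − 1/CL.
1/Ccw = 1/25.2 − 1/68 = 0.02498.
Ccw = 40.032 mL/cmH2O.

40.0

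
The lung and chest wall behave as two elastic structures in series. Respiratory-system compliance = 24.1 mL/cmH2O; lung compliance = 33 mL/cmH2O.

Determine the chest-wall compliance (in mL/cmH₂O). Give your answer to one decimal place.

1/Ccw = 1/Crs − 1/CL.
1/Ccw = 1/24.1 − 1/33 = 0.01119.
Ccw = 89.366 mL/cmH2O.

89.4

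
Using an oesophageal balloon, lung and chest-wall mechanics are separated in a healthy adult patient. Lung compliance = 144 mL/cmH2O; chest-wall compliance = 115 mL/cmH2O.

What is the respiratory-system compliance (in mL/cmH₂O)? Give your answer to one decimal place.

63.9

Lung and chest wall are elastances in series: 1/Crs = 1/CL + 1/Ccw.
1/Crs = 1/144 + 1/115 = 0.01564.
Crs = 63.939 mL/cmH2O.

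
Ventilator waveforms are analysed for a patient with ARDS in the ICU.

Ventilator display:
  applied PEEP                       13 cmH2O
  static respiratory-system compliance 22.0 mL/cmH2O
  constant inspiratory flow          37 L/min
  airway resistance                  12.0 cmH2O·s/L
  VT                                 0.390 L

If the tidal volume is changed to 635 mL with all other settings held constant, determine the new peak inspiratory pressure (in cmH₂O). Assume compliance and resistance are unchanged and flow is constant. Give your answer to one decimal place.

Flow: 37 L/min ÷ 60 = 0.6167 L/s.
PIP = Vt/C + R·V̇ + PEEP (constant-flow equation of motion).
Only the elastic term changes: ΔPIP = ΔVt / C = (635 − 390) / 22.0 = 11.136 cmH2O.
Original PIP = 390/22.0 + 12.0×0.6167 + 13 = 38.128 cmH2O; new PIP = 38.128 + (11.136) = 49.264 cmH2O.

49.3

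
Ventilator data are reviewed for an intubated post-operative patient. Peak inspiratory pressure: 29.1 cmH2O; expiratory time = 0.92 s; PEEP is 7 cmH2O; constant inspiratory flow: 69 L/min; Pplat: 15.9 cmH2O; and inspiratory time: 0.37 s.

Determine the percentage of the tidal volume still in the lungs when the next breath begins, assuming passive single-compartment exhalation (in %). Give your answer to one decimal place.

18.7

Flow: 69 L/min ÷ 60 = 1.15 L/s.
Vt = flow × Ti = 1.15 L/s × 0.37 s × 1000 mL/L = 425.5 mL.
R = (PIP − Pplat)/V̇ = (29.1 − 15.9) / 1.15 = 13.2/1.15 = 11.478 cmH2O·s/L.
C = Vt/(Pplat − PEEP) = 425.5 / (15.9 − 7) = 425.5/8.9 = 47.809 mL/cmH2O.
τ = R × C = 11.478 × 0.04781 L/cmH2O = 0.5488 s.
Fraction remaining at end-expiration = e^(−Te/τ) = e^(−0.92/0.5488) = 0.187 → 18.7%.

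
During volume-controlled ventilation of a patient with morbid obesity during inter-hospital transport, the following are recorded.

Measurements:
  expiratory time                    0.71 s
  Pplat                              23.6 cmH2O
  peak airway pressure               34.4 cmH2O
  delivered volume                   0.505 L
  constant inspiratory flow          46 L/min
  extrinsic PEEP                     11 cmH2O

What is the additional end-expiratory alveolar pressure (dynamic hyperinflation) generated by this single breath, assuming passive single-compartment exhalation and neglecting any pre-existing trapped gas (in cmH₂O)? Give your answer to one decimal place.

Flow: 46 L/min ÷ 60 = 0.7667 L/s.
R = (PIP − Pplat)/V̇ = (34.4 − 23.6) / 0.7667 = 10.8/0.7667 = 14.086 cmH2O·s/L.
C = Vt/(Pplat − PEEP) = 505.0 / (23.6 − 11) = 505.0/12.6 = 40.079 mL/cmH2O.
τ = R × C = 14.086 × 0.04008 L/cmH2O = 0.5646 s.
Fraction remaining = e^(−Te/τ) = e^(−0.71/0.5646) = 0.2844; trapped volume = 505.0 × 0.2844 = 143.62 mL.
Additional alveolar pressure from trapping ≈ V_trapped / C = 143.62 / 40.079 = 3.583 cmH2O.

3.6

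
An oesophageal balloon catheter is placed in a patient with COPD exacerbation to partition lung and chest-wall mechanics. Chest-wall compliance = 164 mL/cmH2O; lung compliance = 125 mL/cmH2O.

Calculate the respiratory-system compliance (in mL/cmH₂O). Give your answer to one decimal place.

Lung and chest wall are elastances in series: 1/Crs = 1/CL + 1/Ccw.
1/Crs = 1/125 + 1/164 = 0.0141.
Crs = 70.922 mL/cmH2O.

70.9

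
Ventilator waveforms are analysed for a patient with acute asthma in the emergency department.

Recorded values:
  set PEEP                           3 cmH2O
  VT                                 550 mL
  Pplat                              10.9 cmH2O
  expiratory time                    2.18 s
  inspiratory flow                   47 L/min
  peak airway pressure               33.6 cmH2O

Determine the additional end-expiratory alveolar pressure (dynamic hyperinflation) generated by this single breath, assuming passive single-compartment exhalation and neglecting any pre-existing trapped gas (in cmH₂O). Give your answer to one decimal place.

Flow: 47 L/min ÷ 60 = 0.7833 L/s.
R = (PIP − Pplat)/V̇ = (33.6 − 10.9) / 0.7833 = 22.7/0.7833 = 28.98 cmH2O·s/L.
C = Vt/(Pplat − PEEP) = 550.0 / (10.9 − 3) = 550.0/7.9 = 69.62 mL/cmH2O.
τ = R × C = 28.98 × 0.06962 L/cmH2O = 2.018 s.
Fraction remaining = e^(−Te/τ) = e^(−2.18/2.018) = 0.3395; trapped volume = 550.0 × 0.3395 = 186.73 mL.
Additional alveolar pressure from trapping ≈ V_trapped / C = 186.73 / 69.62 = 2.682 cmH2O.

2.7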